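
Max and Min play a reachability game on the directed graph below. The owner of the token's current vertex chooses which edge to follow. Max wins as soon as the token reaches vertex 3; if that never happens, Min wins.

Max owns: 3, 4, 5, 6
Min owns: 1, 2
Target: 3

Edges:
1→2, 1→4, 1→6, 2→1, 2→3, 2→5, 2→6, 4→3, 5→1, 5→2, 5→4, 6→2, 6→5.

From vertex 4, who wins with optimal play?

A0 = {3}
A1: add {4} — 4 (Max) has 4→3.
4 ∈ A1, so Max can force the target.

Max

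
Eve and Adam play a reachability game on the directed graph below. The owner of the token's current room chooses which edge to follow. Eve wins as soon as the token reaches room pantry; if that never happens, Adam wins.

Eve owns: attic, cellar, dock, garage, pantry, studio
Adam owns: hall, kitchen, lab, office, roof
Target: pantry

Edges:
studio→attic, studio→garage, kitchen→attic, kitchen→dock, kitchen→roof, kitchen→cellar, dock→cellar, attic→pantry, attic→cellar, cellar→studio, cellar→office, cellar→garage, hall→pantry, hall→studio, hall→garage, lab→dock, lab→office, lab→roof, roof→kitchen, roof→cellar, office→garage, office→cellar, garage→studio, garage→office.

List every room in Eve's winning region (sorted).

A0 = {pantry}
A1: add {attic} — attic (Eve) has attic→pantry.
A2: add {studio} — studio (Eve) has studio→attic.
A3: add {cellar, garage} — garage (Eve) has garage→studio; cellar (Eve) has cellar→studio.
A4: add {dock, hall, office} — hall (Adam): all of {pantry, studio, garage} already in; dock (Eve) has dock→cellar; office (Adam): all of {garage, cellar} already in.
A5 = A4; e.g. lab (Adam) can still go to roof. Fixed point.
Eve's winning region = {attic, cellar, dock, garage, hall, office, pantry, studio}.

attic, cellar, dock, garage, hall, office, pantry, studio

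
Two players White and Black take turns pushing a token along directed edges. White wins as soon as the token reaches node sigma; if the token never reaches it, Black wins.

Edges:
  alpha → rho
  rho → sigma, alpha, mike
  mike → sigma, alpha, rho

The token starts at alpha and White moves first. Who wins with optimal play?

Track states (vertex, player-to-move).
A0 = {(sigma,White), (sigma,Black)}
A1: add {(rho,White), (mike,White)}.
A2: add {(alpha,Black)}.
A3 = A2; e.g. (alpha,White) stays out. (alpha,White) never enters ⇒ Black avoids the target.

Black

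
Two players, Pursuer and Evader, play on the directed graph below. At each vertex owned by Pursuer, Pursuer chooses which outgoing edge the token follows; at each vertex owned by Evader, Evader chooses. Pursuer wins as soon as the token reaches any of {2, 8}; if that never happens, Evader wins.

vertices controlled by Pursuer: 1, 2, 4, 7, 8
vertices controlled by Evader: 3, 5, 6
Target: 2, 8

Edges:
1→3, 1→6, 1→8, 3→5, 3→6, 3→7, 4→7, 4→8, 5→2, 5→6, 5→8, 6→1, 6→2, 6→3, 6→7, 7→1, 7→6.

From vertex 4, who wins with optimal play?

A0 = {2, 8}
A1: add {1, 4} — 1 (Pursuer) has 1→8; 4 (Pursuer) has 4→8.
4 ∈ A1, so Pursuer can force the target.

Pursuer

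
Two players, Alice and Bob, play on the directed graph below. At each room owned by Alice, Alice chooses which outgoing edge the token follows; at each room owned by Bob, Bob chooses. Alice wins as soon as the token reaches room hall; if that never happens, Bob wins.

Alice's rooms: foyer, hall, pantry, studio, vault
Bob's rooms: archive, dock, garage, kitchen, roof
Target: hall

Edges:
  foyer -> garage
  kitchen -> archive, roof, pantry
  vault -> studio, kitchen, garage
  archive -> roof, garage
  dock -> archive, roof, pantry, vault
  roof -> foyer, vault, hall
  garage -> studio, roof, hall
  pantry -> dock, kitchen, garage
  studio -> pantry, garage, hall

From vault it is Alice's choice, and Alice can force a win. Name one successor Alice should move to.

A0 = {hall}
A1: add {studio} — studio (Alice) has studio→hall.
A2: add {vault} — vault (Alice) has vault→studio.
A3 = A2; e.g. archive (Bob) can still go to roof. Fixed point.
From vault, successor studio is in the attractor (rank 1); the other successors garage, kitchen are not.

studio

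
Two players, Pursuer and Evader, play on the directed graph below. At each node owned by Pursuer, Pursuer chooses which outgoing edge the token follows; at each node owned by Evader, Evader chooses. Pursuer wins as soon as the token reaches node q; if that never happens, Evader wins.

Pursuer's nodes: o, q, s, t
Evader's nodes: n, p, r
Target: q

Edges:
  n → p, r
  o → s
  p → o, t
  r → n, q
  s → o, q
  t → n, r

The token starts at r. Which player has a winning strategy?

Evader

A0 = {q}
A1: add {s} — s (Pursuer) has s→q.
A2: add {o} — o (Pursuer) has o→s.
A3 = A2; e.g. n (Evader) can still go to p. Fixed point.
r never enters the attractor, so Evader can avoid the target forever.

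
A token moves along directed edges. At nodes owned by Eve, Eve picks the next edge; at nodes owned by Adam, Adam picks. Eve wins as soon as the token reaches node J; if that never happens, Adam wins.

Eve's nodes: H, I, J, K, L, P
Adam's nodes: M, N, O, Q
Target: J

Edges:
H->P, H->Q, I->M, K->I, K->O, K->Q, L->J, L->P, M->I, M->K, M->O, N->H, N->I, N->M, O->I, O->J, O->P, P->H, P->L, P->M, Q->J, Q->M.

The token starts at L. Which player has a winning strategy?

Eve

A0 = {J}
A1: add {L} — L (Eve) has L→J.
L ∈ A1, so Eve can force the target.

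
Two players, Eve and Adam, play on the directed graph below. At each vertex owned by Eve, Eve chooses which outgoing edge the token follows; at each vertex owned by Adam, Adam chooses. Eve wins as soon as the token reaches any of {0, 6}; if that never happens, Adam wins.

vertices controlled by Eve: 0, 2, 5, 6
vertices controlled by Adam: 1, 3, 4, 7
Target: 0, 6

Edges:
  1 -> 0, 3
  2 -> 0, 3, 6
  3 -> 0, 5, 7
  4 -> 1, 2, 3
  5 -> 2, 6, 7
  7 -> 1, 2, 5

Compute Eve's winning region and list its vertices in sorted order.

A0 = {0, 6}
A1: add {2, 5} — 2 (Eve) has 2→0; 5 (Eve) has 5→6.
A2 = A1; e.g. 1 (Adam) can still go to 3. Fixed point.
Eve's winning region = {0, 2, 5, 6}.

0, 2, 5, 6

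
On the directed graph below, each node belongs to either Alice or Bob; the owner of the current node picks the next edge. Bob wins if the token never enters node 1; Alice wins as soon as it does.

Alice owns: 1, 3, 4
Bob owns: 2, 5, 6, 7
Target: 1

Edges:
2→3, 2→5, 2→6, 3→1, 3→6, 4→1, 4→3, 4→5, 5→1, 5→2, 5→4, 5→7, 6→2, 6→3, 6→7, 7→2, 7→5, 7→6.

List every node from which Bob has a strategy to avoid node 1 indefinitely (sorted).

A0 = {1}
A1: add {3, 4} — 3 (Alice) has 3→1; 4 (Alice) has 4→1.
A2 = A1; e.g. 2 (Bob) can still go to 5. Fixed point.
Alice's attractor = {1, 3, 4}; Bob avoids the target exactly from the complement.

2, 5, 6, 7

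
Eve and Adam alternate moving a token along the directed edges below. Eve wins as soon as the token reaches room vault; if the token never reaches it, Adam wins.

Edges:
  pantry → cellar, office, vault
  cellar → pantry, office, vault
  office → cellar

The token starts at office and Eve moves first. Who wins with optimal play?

Adam

Track states (vertex, player-to-move).
A0 = {(vault,Eve), (vault,Adam)}
A1: add {(pantry,Eve), (cellar,Eve)}.
A2: add {(office,Adam)}.
A3 = A2; e.g. (pantry,Adam) stays out. (office,Eve) never enters ⇒ Adam avoids the target.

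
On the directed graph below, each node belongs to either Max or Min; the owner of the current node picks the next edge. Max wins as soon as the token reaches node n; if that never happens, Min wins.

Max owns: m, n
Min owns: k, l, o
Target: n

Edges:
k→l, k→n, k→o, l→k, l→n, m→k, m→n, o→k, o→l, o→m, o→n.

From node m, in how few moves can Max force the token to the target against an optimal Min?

1

A0 = {n}
A1: add {m} — m (Max) has m→n.
A2 = A1; e.g. k (Min) can still go to l. Fixed point.
m enters the attractor at level 1, so Max can force the target in 1 move from there.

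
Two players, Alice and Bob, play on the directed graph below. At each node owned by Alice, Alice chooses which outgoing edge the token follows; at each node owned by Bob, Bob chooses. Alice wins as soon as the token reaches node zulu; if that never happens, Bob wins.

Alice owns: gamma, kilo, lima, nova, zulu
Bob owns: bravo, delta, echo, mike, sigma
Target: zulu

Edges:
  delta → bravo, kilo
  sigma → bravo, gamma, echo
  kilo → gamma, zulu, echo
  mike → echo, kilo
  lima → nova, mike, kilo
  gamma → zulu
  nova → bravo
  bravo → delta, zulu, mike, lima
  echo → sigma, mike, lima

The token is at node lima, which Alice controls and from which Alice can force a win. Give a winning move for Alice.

kilo

A0 = {zulu}
A1: add {gamma, kilo} — gamma (Alice) has gamma→zulu; kilo (Alice) has kilo→zulu.
A2: add {lima} — lima (Alice) has lima→kilo.
A3 = A2; e.g. sigma (Bob) can still go to bravo. Fixed point.
From lima, successor kilo is in the attractor (rank 1); the other successors mike, nova are not.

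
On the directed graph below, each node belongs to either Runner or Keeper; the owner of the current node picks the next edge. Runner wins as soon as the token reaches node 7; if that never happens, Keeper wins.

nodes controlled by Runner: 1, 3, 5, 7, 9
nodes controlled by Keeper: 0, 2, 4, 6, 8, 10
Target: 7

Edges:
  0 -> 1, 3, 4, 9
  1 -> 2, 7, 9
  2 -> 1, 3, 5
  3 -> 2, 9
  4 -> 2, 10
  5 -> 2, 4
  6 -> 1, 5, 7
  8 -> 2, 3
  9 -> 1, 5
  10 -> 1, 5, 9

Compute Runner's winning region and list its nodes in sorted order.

1, 3, 7, 9

A0 = {7}
A1: add {1} — 1 (Runner) has 1→7.
A2: add {9} — 9 (Runner) has 9→1.
A3: add {3} — 3 (Runner) has 3→9.
A4 = A3; e.g. 0 (Keeper) can still go to 4. Fixed point.
Runner's winning region = {1, 3, 7, 9}.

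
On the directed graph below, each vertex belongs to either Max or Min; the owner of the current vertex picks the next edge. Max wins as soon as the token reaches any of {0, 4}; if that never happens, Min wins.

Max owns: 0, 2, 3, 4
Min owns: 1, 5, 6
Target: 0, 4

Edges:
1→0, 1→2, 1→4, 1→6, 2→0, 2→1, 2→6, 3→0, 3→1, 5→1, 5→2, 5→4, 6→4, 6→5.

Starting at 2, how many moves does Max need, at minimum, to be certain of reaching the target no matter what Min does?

A0 = {0, 4}
A1: add {2, 3} — 2 (Max) has 2→0; 3 (Max) has 3→0.
A2 = A1; e.g. 1 (Min) can still go to 6. Fixed point.
2 enters the attractor at level 1, so Max can force the target in 1 move from there.

1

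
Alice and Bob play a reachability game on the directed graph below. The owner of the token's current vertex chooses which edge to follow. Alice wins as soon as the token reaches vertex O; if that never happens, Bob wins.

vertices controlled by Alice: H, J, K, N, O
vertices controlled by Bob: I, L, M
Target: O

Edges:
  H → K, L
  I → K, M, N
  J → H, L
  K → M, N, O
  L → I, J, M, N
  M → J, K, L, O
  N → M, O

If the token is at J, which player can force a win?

Alice

A0 = {O}
A1: add {K, N} — K (Alice) has K→O; N (Alice) has N→O.
A2: add {H} — H (Alice) has H→K.
A3: add {J} — J (Alice) has J→H.
A4 = A3; e.g. I (Bob) can still go to M. Fixed point.
J ∈ A3, so Alice can force the target.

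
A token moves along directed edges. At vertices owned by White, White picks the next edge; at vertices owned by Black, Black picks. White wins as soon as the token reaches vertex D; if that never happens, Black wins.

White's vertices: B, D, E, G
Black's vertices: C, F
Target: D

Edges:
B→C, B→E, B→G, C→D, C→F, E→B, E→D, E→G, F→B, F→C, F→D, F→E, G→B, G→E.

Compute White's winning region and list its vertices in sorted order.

A0 = {D}
A1: add {E} — E (White) has E→D.
A2: add {B, G} — B (White) has B→E; G (White) has G→E.
A3 = A2; e.g. C (Black) can still go to F. Fixed point.
White's winning region = {B, D, E, G}.

B, D, E, G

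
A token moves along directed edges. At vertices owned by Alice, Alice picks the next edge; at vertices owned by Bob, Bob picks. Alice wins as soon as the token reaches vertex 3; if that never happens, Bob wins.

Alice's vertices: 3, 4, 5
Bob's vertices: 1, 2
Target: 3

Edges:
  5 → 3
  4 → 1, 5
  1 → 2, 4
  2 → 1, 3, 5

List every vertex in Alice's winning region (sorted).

A0 = {3}
A1: add {5} — 5 (Alice) has 5→3.
A2: add {4} — 4 (Alice) has 4→5.
A3 = A2; e.g. 1 (Bob) can still go to 2. Fixed point.
Alice's winning region = {3, 4, 5}.

3, 4, 5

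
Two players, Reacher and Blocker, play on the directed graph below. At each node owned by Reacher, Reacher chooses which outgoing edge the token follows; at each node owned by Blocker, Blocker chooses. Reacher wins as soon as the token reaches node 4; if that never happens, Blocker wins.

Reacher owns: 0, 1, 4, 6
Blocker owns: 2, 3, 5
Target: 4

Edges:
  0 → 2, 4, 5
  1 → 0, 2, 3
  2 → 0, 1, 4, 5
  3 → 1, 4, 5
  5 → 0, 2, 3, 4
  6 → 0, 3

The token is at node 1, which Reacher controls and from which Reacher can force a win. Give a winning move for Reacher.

A0 = {4}
A1: add {0} — 0 (Reacher) has 0→4.
A2: add {1, 6} — 1 (Reacher) has 1→0; 6 (Reacher) has 6→0.
A3 = A2; e.g. 2 (Blocker) can still go to 5. Fixed point.
From 1, successor 0 is in the attractor (rank 1); the other successors 2, 3 are not.

0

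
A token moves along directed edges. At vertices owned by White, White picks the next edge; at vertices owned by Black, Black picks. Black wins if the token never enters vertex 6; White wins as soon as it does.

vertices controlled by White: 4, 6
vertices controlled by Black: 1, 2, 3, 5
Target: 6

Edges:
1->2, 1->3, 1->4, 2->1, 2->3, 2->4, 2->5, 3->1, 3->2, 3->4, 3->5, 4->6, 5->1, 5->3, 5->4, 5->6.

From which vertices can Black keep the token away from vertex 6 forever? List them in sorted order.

A0 = {6}
A1: add {4} — 4 (White) has 4→6.
A2 = A1; e.g. 1 (Black) can still go to 2. Fixed point.
White's attractor = {4, 6}; Black avoids the target exactly from the complement.

1, 2, 3, 5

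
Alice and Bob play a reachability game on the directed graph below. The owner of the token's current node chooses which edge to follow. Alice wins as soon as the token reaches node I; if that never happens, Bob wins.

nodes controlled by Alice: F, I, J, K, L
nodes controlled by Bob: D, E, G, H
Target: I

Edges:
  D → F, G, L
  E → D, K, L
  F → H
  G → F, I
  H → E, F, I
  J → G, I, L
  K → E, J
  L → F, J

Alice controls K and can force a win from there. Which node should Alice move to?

A0 = {I}
A1: add {J} — J (Alice) has J→I.
A2: add {K, L} — K (Alice) has K→J; L (Alice) has L→J.
A3 = A2; e.g. D (Bob) can still go to F. Fixed point.
From K, successor J is in the attractor (rank 1); the other successor E is not.

J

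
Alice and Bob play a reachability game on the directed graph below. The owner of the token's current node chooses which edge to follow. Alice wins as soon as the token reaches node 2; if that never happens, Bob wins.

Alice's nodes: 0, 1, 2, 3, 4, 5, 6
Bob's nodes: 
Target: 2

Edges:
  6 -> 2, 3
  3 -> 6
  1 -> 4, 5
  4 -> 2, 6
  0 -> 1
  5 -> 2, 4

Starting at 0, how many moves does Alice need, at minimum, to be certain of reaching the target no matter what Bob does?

A0 = {2}
A1: add {4, 5, 6} — 4 (Alice) has 4→2; 5 (Alice) has 5→2; 6 (Alice) has 6→2.
A2: add {1, 3} — 1 (Alice) has 1→4; 3 (Alice) has 3→6.
A3: add {0} — 0 (Alice) has 0→1.
A3 = all vertices. Fixed point.
0 enters the attractor at level 3, so Alice can force the target in 3 moves from there.

3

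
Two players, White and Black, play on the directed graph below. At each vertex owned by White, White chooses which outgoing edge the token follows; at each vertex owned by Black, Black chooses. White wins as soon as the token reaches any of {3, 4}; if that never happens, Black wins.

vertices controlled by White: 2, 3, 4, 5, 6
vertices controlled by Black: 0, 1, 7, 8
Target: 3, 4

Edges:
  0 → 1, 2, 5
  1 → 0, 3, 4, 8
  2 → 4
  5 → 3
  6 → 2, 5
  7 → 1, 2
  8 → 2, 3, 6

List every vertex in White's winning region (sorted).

2, 3, 4, 5, 6, 8

A0 = {3, 4}
A1: add {2, 5} — 2 (White) has 2→4; 5 (White) has 5→3.
A2: add {6} — 6 (White) has 6→2.
A3: add {8} — 8 (Black): all of {2, 3, 6} already in.
A4 = A3; e.g. 0 (Black) can still go to 1. Fixed point.
White's winning region = {2, 3, 4, 5, 6, 8}.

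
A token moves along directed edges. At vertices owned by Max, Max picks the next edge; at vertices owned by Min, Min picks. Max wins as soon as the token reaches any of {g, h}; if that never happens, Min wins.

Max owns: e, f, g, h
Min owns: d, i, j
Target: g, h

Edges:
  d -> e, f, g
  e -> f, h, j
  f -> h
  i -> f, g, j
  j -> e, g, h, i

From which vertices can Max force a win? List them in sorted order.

A0 = {g, h}
A1: add {e, f} — e (Max) has e→h; f (Max) has f→h.
A2: add {d} — d (Min): all of {e, f, g} already in.
A3 = A2; e.g. i (Min) can still go to j. Fixed point.
Max's winning region = {d, e, f, g, h}.

d, e, f, g, h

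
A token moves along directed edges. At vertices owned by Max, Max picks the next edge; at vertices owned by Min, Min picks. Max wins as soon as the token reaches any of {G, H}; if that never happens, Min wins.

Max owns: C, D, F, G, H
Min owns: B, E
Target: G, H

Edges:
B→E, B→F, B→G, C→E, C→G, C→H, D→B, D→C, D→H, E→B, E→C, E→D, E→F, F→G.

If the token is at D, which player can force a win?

Max

A0 = {G, H}
A1: add {C, D, F} — C (Max) has C→G; D (Max) has D→H; F (Max) has F→G.
A2 = A1; e.g. B (Min) can still go to E. Fixed point.
D ∈ A1, so Max can force the target.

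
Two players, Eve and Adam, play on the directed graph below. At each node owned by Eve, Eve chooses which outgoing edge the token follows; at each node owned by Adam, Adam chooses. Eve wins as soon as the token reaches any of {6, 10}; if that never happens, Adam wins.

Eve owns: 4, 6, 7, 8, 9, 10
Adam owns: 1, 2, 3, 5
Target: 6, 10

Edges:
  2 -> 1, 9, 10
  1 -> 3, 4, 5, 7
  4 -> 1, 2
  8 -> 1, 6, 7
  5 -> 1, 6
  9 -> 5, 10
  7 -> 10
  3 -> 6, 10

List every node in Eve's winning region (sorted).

3, 6, 7, 8, 9, 10

A0 = {6, 10}
A1: add {3, 7, 8, 9} — 3 (Adam): all of {6, 10} already in; 7 (Eve) has 7→10; 8 (Eve) has 8→6; 9 (Eve) has 9→10.
A2 = A1; e.g. 1 (Adam) can still go to 4. Fixed point.
Eve's winning region = {3, 6, 7, 8, 9, 10}.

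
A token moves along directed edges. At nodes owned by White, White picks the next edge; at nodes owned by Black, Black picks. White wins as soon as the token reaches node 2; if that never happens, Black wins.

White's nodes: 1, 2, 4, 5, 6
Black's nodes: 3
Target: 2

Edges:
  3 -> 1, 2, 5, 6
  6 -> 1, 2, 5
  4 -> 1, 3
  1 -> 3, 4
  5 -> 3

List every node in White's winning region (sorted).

2, 6

A0 = {2}
A1: add {6} — 6 (White) has 6→2.
A2 = A1; e.g. 1 (White) has no edge into A1. Fixed point.
White's winning region = {2, 6}.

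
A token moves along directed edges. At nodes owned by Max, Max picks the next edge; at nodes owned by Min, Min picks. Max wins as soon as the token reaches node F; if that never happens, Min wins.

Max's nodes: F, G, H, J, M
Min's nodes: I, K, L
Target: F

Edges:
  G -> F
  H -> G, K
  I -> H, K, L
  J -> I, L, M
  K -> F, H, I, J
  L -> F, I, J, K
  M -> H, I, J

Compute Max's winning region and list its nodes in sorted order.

F, G, H, J, M

A0 = {F}
A1: add {G} — G (Max) has G→F.
A2: add {H} — H (Max) has H→G.
A3: add {M} — M (Max) has M→H.
A4: add {J} — J (Max) has J→M.
A5 = A4; e.g. I (Min) can still go to K. Fixed point.
Max's winning region = {F, G, H, J, M}.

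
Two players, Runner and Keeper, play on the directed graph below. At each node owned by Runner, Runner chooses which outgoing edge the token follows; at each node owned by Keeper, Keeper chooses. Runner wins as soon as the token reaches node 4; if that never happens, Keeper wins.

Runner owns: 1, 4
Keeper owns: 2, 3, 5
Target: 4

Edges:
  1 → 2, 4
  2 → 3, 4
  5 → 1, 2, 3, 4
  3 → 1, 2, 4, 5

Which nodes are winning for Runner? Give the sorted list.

1, 4

A0 = {4}
A1: add {1} — 1 (Runner) has 1→4.
A2 = A1; e.g. 2 (Keeper) can still go to 3. Fixed point.
Runner's winning region = {1, 4}.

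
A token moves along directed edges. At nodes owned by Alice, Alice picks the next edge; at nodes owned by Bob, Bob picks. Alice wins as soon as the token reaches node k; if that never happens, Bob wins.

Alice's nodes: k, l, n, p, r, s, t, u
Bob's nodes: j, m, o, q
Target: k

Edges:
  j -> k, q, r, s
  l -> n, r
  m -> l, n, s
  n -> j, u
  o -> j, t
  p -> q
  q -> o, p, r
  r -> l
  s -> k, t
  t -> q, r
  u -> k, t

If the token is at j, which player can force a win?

A0 = {k}
A1: add {s, u} — s (Alice) has s→k; u (Alice) has u→k.
A2: add {n} — n (Alice) has n→u.
A3: add {l} — l (Alice) has l→n.
A4: add {m, r} — m (Bob): all of {l, n, s} already in; r (Alice) has r→l.
A5: add {t} — t (Alice) has t→r.
A6 = A5; e.g. j (Bob) can still go to q. Fixed point.
j never enters the attractor, so Bob can avoid the target forever.

Bob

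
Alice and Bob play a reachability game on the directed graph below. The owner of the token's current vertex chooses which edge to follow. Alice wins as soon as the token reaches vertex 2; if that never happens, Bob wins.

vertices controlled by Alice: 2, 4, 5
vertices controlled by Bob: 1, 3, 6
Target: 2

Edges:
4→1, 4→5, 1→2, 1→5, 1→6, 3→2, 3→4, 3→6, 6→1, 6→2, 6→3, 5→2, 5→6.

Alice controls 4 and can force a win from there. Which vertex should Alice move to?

5

A0 = {2}
A1: add {5} — 5 (Alice) has 5→2.
A2: add {4} — 4 (Alice) has 4→5.
A3 = A2; e.g. 1 (Bob) can still go to 6. Fixed point.
From 4, successor 5 is in the attractor (rank 1); the other successor 1 is not.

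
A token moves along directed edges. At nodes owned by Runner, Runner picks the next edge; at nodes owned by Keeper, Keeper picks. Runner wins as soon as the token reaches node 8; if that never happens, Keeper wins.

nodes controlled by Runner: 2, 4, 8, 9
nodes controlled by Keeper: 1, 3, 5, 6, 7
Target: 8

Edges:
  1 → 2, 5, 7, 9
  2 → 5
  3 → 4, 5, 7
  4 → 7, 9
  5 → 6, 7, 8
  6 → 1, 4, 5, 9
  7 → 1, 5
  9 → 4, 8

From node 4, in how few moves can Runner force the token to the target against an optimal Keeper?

A0 = {8}
A1: add {9} — 9 (Runner) has 9→8.
A2: add {4} — 4 (Runner) has 4→9.
A3 = A2; e.g. 1 (Keeper) can still go to 2. Fixed point.
4 enters the attractor at level 2, so Runner can force the target in 2 moves from there.

2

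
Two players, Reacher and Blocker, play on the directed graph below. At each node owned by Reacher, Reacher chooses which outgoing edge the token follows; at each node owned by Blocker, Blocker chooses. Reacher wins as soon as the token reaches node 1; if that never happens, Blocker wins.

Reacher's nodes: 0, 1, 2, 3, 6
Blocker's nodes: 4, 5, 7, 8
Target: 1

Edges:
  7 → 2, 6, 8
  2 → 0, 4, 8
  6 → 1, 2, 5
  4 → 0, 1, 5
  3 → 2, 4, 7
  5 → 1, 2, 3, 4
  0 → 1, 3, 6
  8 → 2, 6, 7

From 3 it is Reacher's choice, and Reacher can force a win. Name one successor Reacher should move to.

2

A0 = {1}
A1: add {0, 6} — 0 (Reacher) has 0→1; 6 (Reacher) has 6→1.
A2: add {2} — 2 (Reacher) has 2→0.
A3: add {3} — 3 (Reacher) has 3→2.
A4 = A3; e.g. 4 (Blocker) can still go to 5. Fixed point.
From 3, successor 2 is in the attractor (rank 2); the other successors 4, 7 are not.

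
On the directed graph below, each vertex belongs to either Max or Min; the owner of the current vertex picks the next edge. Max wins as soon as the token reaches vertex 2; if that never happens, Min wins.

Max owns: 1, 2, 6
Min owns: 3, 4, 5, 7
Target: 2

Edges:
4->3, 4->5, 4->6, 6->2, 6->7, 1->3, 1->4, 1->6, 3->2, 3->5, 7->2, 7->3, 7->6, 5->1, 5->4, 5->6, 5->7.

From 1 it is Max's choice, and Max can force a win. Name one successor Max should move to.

A0 = {2}
A1: add {6} — 6 (Max) has 6→2.
A2: add {1} — 1 (Max) has 1→6.
A3 = A2; e.g. 3 (Min) can still go to 5. Fixed point.
From 1, successor 6 is in the attractor (rank 1); the other successors 3, 4 are not.

6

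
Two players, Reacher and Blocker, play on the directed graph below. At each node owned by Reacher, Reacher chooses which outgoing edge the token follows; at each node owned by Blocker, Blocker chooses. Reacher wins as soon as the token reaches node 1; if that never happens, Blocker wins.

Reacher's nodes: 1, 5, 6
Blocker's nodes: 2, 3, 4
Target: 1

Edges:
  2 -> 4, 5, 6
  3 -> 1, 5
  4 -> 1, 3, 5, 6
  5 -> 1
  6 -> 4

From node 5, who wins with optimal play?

A0 = {1}
A1: add {5} — 5 (Reacher) has 5→1.
5 ∈ A1, so Reacher can force the target.

Reacher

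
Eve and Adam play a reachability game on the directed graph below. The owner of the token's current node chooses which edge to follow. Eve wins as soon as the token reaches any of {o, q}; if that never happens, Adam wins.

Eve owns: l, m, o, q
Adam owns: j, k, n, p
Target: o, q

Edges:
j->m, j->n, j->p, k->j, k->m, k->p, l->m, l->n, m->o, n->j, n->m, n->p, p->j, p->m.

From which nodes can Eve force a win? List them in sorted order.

l, m, o, q

A0 = {o, q}
A1: add {m} — m (Eve) has m→o.
A2: add {l} — l (Eve) has l→m.
A3 = A2; e.g. j (Adam) can still go to n. Fixed point.
Eve's winning region = {l, m, o, q}.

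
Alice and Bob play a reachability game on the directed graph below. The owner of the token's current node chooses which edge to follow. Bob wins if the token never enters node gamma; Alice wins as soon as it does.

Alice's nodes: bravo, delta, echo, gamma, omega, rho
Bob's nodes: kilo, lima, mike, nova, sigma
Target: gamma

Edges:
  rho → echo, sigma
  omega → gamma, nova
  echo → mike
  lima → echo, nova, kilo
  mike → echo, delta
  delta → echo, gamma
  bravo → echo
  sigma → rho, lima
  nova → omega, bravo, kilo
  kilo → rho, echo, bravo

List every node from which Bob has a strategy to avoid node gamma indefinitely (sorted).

bravo, echo, kilo, lima, mike, nova, rho, sigma

A0 = {gamma}
A1: add {delta, omega} — omega (Alice) has omega→gamma; delta (Alice) has delta→gamma.
A2 = A1; e.g. rho (Alice) has no edge into A1. Fixed point.
Alice's attractor = {delta, gamma, omega}; Bob avoids the target exactly from the complement.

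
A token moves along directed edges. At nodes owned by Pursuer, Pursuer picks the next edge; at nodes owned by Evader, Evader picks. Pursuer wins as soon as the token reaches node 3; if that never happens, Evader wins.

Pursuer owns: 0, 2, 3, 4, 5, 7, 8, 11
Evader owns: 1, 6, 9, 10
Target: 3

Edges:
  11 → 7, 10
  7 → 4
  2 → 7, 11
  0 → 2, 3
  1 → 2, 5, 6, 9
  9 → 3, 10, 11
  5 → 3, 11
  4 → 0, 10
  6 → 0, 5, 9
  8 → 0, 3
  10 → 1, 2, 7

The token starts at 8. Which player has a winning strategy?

Pursuer

A0 = {3}
A1: add {0, 5, 8} — 0 (Pursuer) has 0→3; 5 (Pursuer) has 5→3; 8 (Pursuer) has 8→3.
8 ∈ A1, so Pursuer can force the target.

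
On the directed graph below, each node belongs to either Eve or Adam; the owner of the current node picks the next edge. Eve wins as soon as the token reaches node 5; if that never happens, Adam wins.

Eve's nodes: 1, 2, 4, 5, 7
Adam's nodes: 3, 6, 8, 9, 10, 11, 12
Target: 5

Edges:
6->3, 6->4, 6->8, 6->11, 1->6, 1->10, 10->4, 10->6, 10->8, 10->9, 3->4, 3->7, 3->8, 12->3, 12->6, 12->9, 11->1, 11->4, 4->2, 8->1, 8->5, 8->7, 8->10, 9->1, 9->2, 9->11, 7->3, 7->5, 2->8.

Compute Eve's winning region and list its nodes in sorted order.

5, 7

A0 = {5}
A1: add {7} — 7 (Eve) has 7→5.
A2 = A1; e.g. 1 (Eve) has no edge into A1. Fixed point.
Eve's winning region = {5, 7}.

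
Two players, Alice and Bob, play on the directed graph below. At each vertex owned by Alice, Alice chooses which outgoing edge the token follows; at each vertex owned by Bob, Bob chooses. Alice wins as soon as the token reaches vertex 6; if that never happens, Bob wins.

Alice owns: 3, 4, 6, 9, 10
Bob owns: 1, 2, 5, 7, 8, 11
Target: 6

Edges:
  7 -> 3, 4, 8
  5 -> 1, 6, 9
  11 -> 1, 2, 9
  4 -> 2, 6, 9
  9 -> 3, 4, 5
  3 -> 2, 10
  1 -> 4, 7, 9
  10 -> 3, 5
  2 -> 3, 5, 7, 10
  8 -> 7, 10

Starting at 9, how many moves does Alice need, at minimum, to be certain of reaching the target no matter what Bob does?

2

A0 = {6}
A1: add {4} — 4 (Alice) has 4→6.
A2: add {9} — 9 (Alice) has 9→4.
A3 = A2; e.g. 1 (Bob) can still go to 7. Fixed point.
9 enters the attractor at level 2, so Alice can force the target in 2 moves from there.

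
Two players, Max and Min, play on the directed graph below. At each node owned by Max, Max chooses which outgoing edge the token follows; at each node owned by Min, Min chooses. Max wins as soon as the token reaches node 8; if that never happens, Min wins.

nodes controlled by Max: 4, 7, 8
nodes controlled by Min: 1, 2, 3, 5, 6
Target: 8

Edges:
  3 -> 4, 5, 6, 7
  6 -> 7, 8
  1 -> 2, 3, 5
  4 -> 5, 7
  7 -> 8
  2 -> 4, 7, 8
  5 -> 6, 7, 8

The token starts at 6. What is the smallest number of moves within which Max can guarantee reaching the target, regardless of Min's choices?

A0 = {8}
A1: add {7} — 7 (Max) has 7→8.
A2: add {4, 6} — 4 (Max) has 4→7; 6 (Min): all of {7, 8} already in.
6 enters the attractor at level 2, so Max can force the target in 2 moves from there.

2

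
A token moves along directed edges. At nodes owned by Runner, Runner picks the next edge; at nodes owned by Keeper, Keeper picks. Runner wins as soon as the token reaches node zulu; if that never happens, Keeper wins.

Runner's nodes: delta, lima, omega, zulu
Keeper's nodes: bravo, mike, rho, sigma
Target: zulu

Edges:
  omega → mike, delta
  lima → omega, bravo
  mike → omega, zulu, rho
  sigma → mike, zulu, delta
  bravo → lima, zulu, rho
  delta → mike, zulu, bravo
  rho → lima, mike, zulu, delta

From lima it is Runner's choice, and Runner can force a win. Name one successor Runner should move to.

omega

A0 = {zulu}
A1: add {delta} — delta (Runner) has delta→zulu.
A2: add {omega} — omega (Runner) has omega→delta.
A3: add {lima} — lima (Runner) has lima→omega.
A4 = A3; e.g. mike (Keeper) can still go to rho. Fixed point.
From lima, successor omega is in the attractor (rank 2); the other successor bravo is not.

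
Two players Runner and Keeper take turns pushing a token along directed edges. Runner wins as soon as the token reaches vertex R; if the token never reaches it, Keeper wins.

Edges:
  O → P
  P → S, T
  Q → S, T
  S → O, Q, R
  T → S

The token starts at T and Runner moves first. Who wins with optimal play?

Keeper

Track states (vertex, player-to-move).
A0 = {(R,Runner), (R,Keeper)}
A1: add {(S,Runner)}.
A2: add {(T,Keeper)}.
A3: add {(P,Runner), (Q,Runner)}.
A4: add {(O,Keeper)}.
A5 = A4; e.g. (O,Runner) stays out. (T,Runner) never enters ⇒ Keeper avoids the target.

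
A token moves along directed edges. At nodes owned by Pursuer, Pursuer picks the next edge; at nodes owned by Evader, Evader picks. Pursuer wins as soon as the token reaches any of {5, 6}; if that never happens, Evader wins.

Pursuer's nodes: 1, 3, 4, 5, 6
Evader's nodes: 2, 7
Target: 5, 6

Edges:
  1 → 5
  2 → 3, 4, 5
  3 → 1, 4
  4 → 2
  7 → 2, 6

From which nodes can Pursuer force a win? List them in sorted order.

A0 = {5, 6}
A1: add {1} — 1 (Pursuer) has 1→5.
A2: add {3} — 3 (Pursuer) has 3→1.
A3 = A2; e.g. 2 (Evader) can still go to 4. Fixed point.
Pursuer's winning region = {1, 3, 5, 6}.

1, 3, 5, 6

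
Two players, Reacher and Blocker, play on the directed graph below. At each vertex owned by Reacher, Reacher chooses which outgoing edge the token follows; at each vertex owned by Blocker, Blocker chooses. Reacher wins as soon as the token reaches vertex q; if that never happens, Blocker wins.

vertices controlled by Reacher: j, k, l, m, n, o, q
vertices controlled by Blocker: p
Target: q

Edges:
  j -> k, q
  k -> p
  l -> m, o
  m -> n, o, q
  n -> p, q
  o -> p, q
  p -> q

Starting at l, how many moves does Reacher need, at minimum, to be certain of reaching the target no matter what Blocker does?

A0 = {q}
A1: add {j, m, n, o, p} — j (Reacher) has j→q; m (Reacher) has m→q; n (Reacher) has n→q; o (Reacher) has o→q; p (Blocker): all of {q} already in.
A2: add {k, l} — k (Reacher) has k→p; l (Reacher) has l→m.
A2 = all vertices. Fixed point.
l enters the attractor at level 2, so Reacher can force the target in 2 moves from there.

2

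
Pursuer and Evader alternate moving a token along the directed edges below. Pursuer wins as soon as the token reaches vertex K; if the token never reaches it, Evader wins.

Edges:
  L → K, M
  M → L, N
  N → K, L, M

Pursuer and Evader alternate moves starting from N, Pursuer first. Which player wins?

Pursuer

Track states (vertex, player-to-move).
A0 = {(K,Pursuer), (K,Evader)}
A1: add {(L,Pursuer), (N,Pursuer)}.
(N,Pursuer) ∈ A1 ⇒ Pursuer forces the target.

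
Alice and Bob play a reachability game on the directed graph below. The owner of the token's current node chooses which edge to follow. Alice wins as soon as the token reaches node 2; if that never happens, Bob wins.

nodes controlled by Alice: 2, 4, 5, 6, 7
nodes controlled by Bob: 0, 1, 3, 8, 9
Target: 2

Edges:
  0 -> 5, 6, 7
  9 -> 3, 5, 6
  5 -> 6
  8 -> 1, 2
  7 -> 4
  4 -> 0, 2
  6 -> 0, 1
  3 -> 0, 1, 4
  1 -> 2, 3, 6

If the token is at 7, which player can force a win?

Alice

A0 = {2}
A1: add {4} — 4 (Alice) has 4→2.
A2: add {7} — 7 (Alice) has 7→4.
A3 = A2; e.g. 0 (Bob) can still go to 5. Fixed point.
7 ∈ A2, so Alice can force the target.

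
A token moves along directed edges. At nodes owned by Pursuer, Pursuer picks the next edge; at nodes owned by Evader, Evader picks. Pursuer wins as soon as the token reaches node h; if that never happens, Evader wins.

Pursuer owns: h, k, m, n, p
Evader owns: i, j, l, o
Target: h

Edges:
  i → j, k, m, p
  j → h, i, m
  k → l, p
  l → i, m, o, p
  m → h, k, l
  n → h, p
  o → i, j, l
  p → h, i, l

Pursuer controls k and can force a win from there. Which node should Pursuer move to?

p

A0 = {h}
A1: add {m, n, p} — m (Pursuer) has m→h; n (Pursuer) has n→h; p (Pursuer) has p→h.
A2: add {k} — k (Pursuer) has k→p.
A3 = A2; e.g. i (Evader) can still go to j. Fixed point.
From k, successor p is in the attractor (rank 1); the other successor l is not.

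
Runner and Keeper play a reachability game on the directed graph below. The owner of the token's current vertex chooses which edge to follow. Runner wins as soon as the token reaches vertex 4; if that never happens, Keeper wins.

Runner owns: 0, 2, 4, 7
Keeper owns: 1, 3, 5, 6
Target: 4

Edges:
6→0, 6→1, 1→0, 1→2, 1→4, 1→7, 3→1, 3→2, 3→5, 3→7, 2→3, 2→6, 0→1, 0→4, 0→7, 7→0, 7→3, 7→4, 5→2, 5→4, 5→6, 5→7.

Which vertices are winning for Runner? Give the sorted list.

0, 4, 7

A0 = {4}
A1: add {0, 7} — 0 (Runner) has 0→4; 7 (Runner) has 7→4.
A2 = A1; e.g. 1 (Keeper) can still go to 2. Fixed point.
Runner's winning region = {0, 4, 7}.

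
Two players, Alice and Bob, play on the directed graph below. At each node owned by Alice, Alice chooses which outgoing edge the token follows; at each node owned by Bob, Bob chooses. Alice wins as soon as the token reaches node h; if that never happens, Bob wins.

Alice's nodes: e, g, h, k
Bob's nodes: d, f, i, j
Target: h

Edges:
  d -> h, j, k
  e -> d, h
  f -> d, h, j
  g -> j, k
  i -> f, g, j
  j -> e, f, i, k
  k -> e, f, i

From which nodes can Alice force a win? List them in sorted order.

e, g, h, k

A0 = {h}
A1: add {e} — e (Alice) has e→h.
A2: add {k} — k (Alice) has k→e.
A3: add {g} — g (Alice) has g→k.
A4 = A3; e.g. d (Bob) can still go to j. Fixed point.
Alice's winning region = {e, g, h, k}.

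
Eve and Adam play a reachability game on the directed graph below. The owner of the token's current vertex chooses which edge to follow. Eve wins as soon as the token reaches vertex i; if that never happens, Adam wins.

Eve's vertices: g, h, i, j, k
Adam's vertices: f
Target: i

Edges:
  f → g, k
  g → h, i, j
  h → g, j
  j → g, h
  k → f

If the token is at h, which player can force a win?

Eve

A0 = {i}
A1: add {g} — g (Eve) has g→i.
A2: add {h, j} — h (Eve) has h→g; j (Eve) has j→g.
A3 = A2; e.g. f (Adam) can still go to k. Fixed point.
h ∈ A2, so Eve can force the target.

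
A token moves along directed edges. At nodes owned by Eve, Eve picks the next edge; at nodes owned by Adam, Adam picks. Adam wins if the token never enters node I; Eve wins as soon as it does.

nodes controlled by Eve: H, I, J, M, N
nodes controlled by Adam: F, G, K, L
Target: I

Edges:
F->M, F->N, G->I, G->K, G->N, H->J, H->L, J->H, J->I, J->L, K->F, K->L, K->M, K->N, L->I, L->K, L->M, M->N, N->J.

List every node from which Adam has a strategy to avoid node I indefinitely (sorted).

A0 = {I}
A1: add {J} — J (Eve) has J→I.
A2: add {H, N} — H (Eve) has H→J; N (Eve) has N→J.
A3: add {M} — M (Eve) has M→N.
A4: add {F} — F (Adam): all of {M, N} already in.
A5 = A4; e.g. G (Adam) can still go to K. Fixed point.
Eve's attractor = {F, H, I, J, M, N}; Adam avoids the target exactly from the complement.

G, K, L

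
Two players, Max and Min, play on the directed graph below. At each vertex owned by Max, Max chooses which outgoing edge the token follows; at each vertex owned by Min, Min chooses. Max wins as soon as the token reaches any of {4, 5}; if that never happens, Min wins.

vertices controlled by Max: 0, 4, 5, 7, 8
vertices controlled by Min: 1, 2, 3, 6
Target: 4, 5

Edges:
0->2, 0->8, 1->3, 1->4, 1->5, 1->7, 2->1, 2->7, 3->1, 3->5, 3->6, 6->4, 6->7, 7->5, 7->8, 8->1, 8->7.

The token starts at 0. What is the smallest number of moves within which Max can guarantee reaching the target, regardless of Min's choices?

A0 = {4, 5}
A1: add {7} — 7 (Max) has 7→5.
A2: add {6, 8} — 6 (Min): all of {4, 7} already in; 8 (Max) has 8→7.
A3: add {0} — 0 (Max) has 0→8.
A4 = A3; e.g. 1 (Min) can still go to 3. Fixed point.
0 enters the attractor at level 3, so Max can force the target in 3 moves from there.

3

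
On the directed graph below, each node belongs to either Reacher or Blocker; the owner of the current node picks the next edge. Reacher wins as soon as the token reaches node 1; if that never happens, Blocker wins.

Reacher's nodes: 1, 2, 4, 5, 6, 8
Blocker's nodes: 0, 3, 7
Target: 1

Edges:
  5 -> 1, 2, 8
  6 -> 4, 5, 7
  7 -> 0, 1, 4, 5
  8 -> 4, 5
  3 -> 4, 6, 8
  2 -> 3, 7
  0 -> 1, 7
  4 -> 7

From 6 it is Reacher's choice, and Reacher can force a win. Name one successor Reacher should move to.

5

A0 = {1}
A1: add {5} — 5 (Reacher) has 5→1.
A2: add {6, 8} — 6 (Reacher) has 6→5; 8 (Reacher) has 8→5.
A3 = A2; e.g. 0 (Blocker) can still go to 7. Fixed point.
From 6, successor 5 is in the attractor (rank 1); the other successors 4, 7 are not.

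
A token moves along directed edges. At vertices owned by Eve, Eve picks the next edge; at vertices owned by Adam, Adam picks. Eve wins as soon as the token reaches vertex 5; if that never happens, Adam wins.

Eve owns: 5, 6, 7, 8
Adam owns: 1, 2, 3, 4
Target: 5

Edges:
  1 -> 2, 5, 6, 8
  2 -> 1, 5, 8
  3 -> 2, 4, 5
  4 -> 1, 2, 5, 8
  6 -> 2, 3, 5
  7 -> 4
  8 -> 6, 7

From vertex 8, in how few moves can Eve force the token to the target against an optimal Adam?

A0 = {5}
A1: add {6} — 6 (Eve) has 6→5.
A2: add {8} — 8 (Eve) has 8→6.
A3 = A2; e.g. 1 (Adam) can still go to 2. Fixed point.
8 enters the attractor at level 2, so Eve can force the target in 2 moves from there.

2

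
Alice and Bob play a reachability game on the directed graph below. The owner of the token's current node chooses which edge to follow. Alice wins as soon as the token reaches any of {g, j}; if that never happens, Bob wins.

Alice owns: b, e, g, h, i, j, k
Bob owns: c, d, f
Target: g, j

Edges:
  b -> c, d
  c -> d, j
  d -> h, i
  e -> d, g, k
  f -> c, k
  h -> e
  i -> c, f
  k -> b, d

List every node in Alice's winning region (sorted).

e, g, h, j

A0 = {g, j}
A1: add {e} — e (Alice) has e→g.
A2: add {h} — h (Alice) has h→e.
A3 = A2; e.g. b (Alice) has no edge into A2. Fixed point.
Alice's winning region = {e, g, h, j}.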